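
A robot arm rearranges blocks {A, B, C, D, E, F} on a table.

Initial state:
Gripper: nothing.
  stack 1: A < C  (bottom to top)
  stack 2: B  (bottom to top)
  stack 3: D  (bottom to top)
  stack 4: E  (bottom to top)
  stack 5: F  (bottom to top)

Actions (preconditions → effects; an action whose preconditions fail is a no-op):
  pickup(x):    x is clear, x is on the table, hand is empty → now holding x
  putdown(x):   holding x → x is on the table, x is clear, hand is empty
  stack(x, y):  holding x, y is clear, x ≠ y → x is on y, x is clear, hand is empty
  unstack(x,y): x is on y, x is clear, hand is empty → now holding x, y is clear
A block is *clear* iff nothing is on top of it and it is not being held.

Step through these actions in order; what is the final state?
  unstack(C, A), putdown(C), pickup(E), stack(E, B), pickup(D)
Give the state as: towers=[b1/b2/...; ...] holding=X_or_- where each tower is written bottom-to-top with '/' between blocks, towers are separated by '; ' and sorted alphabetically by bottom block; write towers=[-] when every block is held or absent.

towers=[A; B/E; C; F] holding=D

step 1 (unstack(C, A)): towers=[A; B; D; E; F] holding=C
step 2 (putdown(C)): towers=[A; B; C; D; E; F] holding=-
step 3 (pickup(E)): towers=[A; B; C; D; F] holding=E
step 4 (stack(E, B)): towers=[A; B/E; C; D; F] holding=-
step 5 (pickup(D)): towers=[A; B/E; C; F] holding=D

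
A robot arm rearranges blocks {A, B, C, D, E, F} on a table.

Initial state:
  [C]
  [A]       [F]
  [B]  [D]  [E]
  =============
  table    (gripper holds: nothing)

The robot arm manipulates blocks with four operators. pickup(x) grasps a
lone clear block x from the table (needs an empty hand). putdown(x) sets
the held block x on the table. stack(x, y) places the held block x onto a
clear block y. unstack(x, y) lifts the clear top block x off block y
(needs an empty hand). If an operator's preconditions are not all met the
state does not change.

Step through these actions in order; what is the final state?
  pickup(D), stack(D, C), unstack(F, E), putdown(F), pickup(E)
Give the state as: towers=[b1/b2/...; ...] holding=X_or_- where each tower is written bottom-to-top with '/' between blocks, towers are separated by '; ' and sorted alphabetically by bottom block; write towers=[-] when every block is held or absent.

step 1 (pickup(D)): towers=[B/A/C; E/F] holding=D
step 2 (stack(D, C)): towers=[B/A/C/D; E/F] holding=-
step 3 (unstack(F, E)): towers=[B/A/C/D; E] holding=F
step 4 (putdown(F)): towers=[B/A/C/D; E; F] holding=-
step 5 (pickup(E)): towers=[B/A/C/D; F] holding=E

towers=[B/A/C/D; F] holding=E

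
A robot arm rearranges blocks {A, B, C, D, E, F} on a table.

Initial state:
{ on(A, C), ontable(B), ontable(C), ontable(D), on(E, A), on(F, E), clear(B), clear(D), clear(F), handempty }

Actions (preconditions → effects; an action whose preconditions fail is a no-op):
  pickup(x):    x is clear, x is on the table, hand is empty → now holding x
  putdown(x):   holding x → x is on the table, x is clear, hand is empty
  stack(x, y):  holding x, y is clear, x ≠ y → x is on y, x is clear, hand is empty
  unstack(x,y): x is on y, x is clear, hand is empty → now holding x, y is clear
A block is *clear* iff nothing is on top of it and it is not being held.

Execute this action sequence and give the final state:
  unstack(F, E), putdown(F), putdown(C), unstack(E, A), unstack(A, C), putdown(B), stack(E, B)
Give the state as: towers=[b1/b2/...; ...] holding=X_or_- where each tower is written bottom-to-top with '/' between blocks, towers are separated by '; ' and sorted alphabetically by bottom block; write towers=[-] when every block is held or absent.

step 1 (unstack(F, E)): towers=[B; C/A/E; D] holding=F
step 2 (putdown(F)): towers=[B; C/A/E; D; F] holding=-
step 3 (putdown(C)) [no-op]: towers=[B; C/A/E; D; F] holding=-
step 4 (unstack(E, A)): towers=[B; C/A; D; F] holding=E
step 5 (unstack(A, C)) [no-op]: towers=[B; C/A; D; F] holding=E
step 6 (putdown(B)) [no-op]: towers=[B; C/A; D; F] holding=E
step 7 (stack(E, B)): towers=[B/E; C/A; D; F] holding=-

towers=[B/E; C/A; D; F] holding=-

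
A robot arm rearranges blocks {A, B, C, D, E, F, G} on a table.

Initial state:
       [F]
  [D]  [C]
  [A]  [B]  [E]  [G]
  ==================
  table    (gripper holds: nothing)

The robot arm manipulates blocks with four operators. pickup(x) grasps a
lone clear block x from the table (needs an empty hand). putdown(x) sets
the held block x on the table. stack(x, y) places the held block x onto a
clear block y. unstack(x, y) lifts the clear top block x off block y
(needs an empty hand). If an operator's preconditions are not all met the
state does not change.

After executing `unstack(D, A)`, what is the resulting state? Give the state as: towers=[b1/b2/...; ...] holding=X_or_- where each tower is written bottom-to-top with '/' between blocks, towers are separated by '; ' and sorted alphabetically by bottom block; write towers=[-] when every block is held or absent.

before: towers=[A/D; B/C/F; E; G] holding=-
pre[unstack(D, A)]: on(D,A) yes, clear(D) yes, handempty yes
all met → apply unstack(D, A)
after:  towers=[A; B/C/F; E; G] holding=D

towers=[A; B/C/F; E; G] holding=D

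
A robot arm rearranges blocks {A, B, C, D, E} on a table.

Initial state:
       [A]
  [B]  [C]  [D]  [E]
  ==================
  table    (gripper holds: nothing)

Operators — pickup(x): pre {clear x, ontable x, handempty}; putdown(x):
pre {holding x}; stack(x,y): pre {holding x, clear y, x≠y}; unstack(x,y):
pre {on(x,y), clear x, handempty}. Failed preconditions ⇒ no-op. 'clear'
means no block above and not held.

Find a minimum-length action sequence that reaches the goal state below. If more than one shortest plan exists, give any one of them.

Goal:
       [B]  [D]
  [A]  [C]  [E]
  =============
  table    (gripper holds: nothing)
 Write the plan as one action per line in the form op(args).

step 1 (pickup(D)): towers=[B; C/A; E] holding=D
step 2 (stack(D, E)): towers=[B; C/A; E/D] holding=-
step 3 (unstack(A, C)): towers=[B; C; E/D] holding=A
step 4 (putdown(A)): towers=[A; B; C; E/D] holding=-
step 5 (pickup(B)): towers=[A; C; E/D] holding=B
step 6 (stack(B, C)): towers=[A; C/B; E/D] holding=-
goal check: towers=[A; C/B; E/D] holding=- — reached (length 6, optimal by BFS)

pickup(D)
stack(D, E)
unstack(A, C)
putdown(A)
pickup(B)
stack(B, C)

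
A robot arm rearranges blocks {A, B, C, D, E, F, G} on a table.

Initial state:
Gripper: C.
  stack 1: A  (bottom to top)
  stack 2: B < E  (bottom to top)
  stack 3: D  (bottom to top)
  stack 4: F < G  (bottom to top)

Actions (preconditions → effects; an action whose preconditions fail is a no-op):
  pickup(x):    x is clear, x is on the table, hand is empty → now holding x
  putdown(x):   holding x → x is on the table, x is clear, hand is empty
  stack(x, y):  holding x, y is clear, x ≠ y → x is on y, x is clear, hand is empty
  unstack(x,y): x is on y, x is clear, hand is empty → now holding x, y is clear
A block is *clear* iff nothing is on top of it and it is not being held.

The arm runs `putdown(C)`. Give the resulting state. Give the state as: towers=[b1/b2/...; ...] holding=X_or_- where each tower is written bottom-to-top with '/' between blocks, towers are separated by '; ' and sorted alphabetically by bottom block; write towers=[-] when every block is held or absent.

towers=[A; B/E; C; D; F/G] holding=-

before: towers=[A; B/E; D; F/G] holding=C
pre[putdown(C)]: holding(C) ✓
all met → apply putdown(C)
after:  towers=[A; B/E; C; D; F/G] holding=-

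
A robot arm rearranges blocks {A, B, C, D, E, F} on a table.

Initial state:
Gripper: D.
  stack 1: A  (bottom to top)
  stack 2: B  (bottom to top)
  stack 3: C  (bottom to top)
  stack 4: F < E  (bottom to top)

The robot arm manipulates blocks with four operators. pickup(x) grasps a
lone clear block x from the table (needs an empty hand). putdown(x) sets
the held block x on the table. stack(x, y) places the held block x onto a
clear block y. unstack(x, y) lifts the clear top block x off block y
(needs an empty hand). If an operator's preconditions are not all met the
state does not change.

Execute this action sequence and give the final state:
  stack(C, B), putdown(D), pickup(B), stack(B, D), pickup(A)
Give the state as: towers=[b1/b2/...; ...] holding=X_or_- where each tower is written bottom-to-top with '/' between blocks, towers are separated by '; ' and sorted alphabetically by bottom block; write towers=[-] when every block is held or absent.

towers=[C; D/B; F/E] holding=A

step 1 (stack(C, B)) [no-op]: towers=[A; B; C; F/E] holding=D
step 2 (putdown(D)): towers=[A; B; C; D; F/E] holding=-
step 3 (pickup(B)): towers=[A; C; D; F/E] holding=B
step 4 (stack(B, D)): towers=[A; C; D/B; F/E] holding=-
step 5 (pickup(A)): towers=[C; D/B; F/E] holding=A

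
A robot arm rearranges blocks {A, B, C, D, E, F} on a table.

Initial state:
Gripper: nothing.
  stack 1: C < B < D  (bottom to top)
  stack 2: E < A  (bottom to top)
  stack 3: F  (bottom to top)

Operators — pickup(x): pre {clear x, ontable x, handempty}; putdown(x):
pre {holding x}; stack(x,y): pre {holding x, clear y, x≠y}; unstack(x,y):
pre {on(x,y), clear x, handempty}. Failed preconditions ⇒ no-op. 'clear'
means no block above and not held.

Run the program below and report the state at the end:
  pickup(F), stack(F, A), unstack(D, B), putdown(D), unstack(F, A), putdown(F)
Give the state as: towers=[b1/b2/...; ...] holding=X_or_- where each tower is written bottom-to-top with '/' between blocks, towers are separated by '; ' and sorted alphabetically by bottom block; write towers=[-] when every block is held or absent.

towers=[C/B; D; E/A; F] holding=-

step 1 (pickup(F)): towers=[C/B/D; E/A] holding=F
step 2 (stack(F, A)): towers=[C/B/D; E/A/F] holding=-
step 3 (unstack(D, B)): towers=[C/B; E/A/F] holding=D
step 4 (putdown(D)): towers=[C/B; D; E/A/F] holding=-
step 5 (unstack(F, A)): towers=[C/B; D; E/A] holding=F
step 6 (putdown(F)): towers=[C/B; D; E/A; F] holding=-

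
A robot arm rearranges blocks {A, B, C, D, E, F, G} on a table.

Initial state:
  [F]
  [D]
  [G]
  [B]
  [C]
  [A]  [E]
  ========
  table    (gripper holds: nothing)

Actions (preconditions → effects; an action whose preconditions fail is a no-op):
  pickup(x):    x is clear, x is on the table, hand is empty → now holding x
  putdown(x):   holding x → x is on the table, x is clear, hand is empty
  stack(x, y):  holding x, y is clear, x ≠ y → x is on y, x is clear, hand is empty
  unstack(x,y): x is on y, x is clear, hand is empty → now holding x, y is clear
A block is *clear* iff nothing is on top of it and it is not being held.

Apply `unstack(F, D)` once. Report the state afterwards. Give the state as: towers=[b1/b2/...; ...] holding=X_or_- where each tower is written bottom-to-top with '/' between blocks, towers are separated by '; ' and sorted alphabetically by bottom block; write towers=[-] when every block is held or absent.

before: towers=[A/C/B/G/D/F; E] holding=-
pre[unstack(F, D)]: on(F,D) ok, clear(F) ok, handempty ok
all met → apply unstack(F, D)
after:  towers=[A/C/B/G/D; E] holding=F

towers=[A/C/B/G/D; E] holding=F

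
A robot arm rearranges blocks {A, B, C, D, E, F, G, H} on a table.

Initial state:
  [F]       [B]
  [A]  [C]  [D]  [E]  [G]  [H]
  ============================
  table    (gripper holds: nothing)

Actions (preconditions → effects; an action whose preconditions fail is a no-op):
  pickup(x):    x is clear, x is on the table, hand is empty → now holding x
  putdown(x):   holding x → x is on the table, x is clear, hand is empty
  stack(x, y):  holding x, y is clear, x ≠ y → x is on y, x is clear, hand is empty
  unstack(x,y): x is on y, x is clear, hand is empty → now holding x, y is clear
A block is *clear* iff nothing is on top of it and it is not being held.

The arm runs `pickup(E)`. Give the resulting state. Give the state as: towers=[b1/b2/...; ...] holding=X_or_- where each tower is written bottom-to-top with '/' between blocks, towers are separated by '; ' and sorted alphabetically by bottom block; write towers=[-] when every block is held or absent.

before: towers=[A/F; C; D/B; E; G; H] holding=-
pre[pickup(E)]: clear(E) yes, ontable(E) yes, handempty yes
all met → apply pickup(E)
after:  towers=[A/F; C; D/B; G; H] holding=E

towers=[A/F; C; D/B; G; H] holding=E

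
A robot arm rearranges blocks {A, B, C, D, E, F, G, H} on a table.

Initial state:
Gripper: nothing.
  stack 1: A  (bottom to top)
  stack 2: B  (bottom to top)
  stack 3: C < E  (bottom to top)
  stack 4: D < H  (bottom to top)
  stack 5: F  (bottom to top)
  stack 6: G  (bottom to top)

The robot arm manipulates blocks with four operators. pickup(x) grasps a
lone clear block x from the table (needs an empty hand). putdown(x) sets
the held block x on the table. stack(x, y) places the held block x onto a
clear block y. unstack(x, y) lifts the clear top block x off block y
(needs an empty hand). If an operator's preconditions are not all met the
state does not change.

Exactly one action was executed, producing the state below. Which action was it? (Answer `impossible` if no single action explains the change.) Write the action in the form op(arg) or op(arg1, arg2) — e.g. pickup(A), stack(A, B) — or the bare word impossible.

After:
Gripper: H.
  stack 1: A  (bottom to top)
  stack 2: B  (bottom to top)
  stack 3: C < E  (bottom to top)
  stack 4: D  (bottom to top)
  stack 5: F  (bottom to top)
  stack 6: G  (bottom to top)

unstack(H, D)

target: towers=[A; B; C/E; D; F; G] holding=H
         pickup(G) → towers=[A; B; C/E; D/H; F] holding=G
         pickup(A) → towers=[B; C/E; D/H; F; G] holding=A
     unstack(E, C) → towers=[A; B; C; D/H; F; G] holding=E
     unstack(H, D) → towers=[A; B; C/E; D; F; G] holding=H  ← match
         pickup(B) → towers=[A; C/E; D/H; F; G] holding=B
         pickup(F) → towers=[A; B; C/E; D/H; G] holding=F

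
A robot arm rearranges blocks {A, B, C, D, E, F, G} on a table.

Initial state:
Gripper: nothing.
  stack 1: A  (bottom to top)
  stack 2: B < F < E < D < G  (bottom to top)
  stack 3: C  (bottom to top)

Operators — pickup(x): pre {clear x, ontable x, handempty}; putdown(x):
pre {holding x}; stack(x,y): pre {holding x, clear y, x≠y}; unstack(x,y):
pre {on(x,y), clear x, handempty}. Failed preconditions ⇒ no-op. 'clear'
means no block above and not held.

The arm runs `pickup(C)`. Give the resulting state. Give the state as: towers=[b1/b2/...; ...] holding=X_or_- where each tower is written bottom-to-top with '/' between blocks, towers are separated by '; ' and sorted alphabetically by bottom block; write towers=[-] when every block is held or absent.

towers=[A; B/F/E/D/G] holding=C

before: towers=[A; B/F/E/D/G; C] holding=-
pre[pickup(C)]: clear(C) ✓, ontable(C) ✓, handempty ✓
all met → apply pickup(C)
after:  towers=[A; B/F/E/D/G] holding=C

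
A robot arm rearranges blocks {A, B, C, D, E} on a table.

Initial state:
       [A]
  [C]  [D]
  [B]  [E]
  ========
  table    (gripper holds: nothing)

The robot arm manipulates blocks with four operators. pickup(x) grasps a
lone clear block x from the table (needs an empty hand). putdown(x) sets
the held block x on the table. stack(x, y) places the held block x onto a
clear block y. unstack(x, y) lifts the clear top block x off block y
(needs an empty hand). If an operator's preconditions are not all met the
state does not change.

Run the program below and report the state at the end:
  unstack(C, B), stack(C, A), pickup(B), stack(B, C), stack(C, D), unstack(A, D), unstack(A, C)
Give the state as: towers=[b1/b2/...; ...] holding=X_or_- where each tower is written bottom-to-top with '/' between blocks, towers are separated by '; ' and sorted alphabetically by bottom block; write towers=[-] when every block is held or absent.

towers=[E/D/A/C/B] holding=-

step 1 (unstack(C, B)): towers=[B; E/D/A] holding=C
step 2 (stack(C, A)): towers=[B; E/D/A/C] holding=-
step 3 (pickup(B)): towers=[E/D/A/C] holding=B
step 4 (stack(B, C)): towers=[E/D/A/C/B] holding=-
step 5 (stack(C, D)) [no-op]: towers=[E/D/A/C/B] holding=-
step 6 (unstack(A, D)) [no-op]: towers=[E/D/A/C/B] holding=-
step 7 (unstack(A, C)) [no-op]: towers=[E/D/A/C/B] holding=-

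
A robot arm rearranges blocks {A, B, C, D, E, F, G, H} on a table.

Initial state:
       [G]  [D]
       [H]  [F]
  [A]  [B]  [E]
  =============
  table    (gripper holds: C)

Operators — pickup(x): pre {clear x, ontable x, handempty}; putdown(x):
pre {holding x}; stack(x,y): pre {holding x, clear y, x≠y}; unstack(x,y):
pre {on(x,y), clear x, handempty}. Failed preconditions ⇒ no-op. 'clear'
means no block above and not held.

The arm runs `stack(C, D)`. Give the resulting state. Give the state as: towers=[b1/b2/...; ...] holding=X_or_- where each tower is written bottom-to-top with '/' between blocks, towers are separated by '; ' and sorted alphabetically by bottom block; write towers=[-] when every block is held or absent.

towers=[A; B/H/G; E/F/D/C] holding=-

before: towers=[A; B/H/G; E/F/D] holding=C
pre[stack(C, D)]: holding(C) ok, clear(D) ok, C≠D ok
all met → apply stack(C, D)
after:  towers=[A; B/H/G; E/F/D/C] holding=-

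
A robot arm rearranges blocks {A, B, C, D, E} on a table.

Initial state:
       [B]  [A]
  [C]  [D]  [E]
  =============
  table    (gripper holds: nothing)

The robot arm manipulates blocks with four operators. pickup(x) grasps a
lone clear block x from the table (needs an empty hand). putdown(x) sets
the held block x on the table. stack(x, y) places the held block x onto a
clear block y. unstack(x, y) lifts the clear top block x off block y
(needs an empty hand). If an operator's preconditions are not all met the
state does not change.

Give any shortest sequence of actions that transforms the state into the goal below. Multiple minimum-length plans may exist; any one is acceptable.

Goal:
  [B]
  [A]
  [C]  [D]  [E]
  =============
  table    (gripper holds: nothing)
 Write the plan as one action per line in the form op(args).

step 1 (unstack(A, E)): towers=[C; D/B; E] holding=A
step 2 (stack(A, C)): towers=[C/A; D/B; E] holding=-
step 3 (unstack(B, D)): towers=[C/A; D; E] holding=B
step 4 (stack(B, A)): towers=[C/A/B; D; E] holding=-
goal check: towers=[C/A/B; D; E] holding=- — reached (length 4, optimal by BFS)

unstack(A, E)
stack(A, C)
unstack(B, D)
stack(B, A)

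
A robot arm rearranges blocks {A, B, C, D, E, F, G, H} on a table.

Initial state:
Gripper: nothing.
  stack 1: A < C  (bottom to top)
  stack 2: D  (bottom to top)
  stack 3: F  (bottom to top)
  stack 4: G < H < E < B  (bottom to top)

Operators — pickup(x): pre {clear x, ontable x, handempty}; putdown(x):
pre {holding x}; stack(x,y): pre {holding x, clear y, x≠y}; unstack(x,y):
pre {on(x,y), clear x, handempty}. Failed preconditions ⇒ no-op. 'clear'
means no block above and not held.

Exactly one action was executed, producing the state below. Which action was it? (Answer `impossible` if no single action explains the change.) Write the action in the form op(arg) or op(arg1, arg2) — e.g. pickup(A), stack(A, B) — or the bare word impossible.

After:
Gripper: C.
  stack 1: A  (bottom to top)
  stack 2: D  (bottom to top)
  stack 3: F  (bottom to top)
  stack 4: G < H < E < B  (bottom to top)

target: towers=[A; D; F; G/H/E/B] holding=C
     unstack(B, E) → towers=[A/C; D; F; G/H/E] holding=B
         pickup(F) → towers=[A/C; D; G/H/E/B] holding=F
         pickup(D) → towers=[A/C; F; G/H/E/B] holding=D
     unstack(C, A) → towers=[A; D; F; G/H/E/B] holding=C  ← match

unstack(C, A)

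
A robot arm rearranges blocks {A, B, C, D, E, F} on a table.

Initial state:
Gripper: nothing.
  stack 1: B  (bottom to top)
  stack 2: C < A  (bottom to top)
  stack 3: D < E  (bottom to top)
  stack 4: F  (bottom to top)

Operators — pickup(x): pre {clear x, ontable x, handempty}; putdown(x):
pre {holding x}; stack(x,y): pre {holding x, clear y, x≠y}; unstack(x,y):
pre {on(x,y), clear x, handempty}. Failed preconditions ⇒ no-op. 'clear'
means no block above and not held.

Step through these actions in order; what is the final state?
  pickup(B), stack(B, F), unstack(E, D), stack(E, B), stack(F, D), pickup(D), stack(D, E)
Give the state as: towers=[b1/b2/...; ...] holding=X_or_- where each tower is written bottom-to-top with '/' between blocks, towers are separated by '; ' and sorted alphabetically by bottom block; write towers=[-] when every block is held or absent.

towers=[C/A; F/B/E/D] holding=-

step 1 (pickup(B)): towers=[C/A; D/E; F] holding=B
step 2 (stack(B, F)): towers=[C/A; D/E; F/B] holding=-
step 3 (unstack(E, D)): towers=[C/A; D; F/B] holding=E
step 4 (stack(E, B)): towers=[C/A; D; F/B/E] holding=-
step 5 (stack(F, D)) [no-op]: towers=[C/A; D; F/B/E] holding=-
step 6 (pickup(D)): towers=[C/A; F/B/E] holding=D
step 7 (stack(D, E)): towers=[C/A; F/B/E/D] holding=-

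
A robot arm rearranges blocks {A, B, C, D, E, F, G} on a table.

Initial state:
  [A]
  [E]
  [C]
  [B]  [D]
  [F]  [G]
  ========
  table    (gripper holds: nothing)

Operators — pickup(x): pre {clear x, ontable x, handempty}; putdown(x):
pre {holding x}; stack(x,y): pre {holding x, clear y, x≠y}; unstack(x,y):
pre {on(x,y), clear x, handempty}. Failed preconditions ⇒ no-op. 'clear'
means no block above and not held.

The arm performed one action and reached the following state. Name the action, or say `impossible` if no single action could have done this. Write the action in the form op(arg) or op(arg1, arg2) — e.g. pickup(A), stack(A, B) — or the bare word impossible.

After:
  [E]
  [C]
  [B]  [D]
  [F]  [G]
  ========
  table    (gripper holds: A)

target: towers=[F/B/C/E; G/D] holding=A
     unstack(D, G) → towers=[F/B/C/E/A; G] holding=D
     unstack(A, E) → towers=[F/B/C/E; G/D] holding=A  ← match

unstack(A, E)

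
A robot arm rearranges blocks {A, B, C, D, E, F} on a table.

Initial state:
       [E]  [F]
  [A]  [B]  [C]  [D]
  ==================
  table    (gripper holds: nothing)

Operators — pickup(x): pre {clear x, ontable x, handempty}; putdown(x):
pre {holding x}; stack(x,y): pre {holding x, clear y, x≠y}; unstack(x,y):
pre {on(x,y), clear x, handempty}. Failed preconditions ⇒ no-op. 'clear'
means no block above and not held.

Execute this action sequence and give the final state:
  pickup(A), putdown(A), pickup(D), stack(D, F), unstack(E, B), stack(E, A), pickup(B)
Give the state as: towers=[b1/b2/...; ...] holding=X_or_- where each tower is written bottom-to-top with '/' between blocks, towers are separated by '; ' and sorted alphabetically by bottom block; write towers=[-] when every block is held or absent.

towers=[A/E; C/F/D] holding=B

step 1 (pickup(A)): towers=[B/E; C/F; D] holding=A
step 2 (putdown(A)): towers=[A; B/E; C/F; D] holding=-
step 3 (pickup(D)): towers=[A; B/E; C/F] holding=D
step 4 (stack(D, F)): towers=[A; B/E; C/F/D] holding=-
step 5 (unstack(E, B)): towers=[A; B; C/F/D] holding=E
step 6 (stack(E, A)): towers=[A/E; B; C/F/D] holding=-
step 7 (pickup(B)): towers=[A/E; C/F/D] holding=B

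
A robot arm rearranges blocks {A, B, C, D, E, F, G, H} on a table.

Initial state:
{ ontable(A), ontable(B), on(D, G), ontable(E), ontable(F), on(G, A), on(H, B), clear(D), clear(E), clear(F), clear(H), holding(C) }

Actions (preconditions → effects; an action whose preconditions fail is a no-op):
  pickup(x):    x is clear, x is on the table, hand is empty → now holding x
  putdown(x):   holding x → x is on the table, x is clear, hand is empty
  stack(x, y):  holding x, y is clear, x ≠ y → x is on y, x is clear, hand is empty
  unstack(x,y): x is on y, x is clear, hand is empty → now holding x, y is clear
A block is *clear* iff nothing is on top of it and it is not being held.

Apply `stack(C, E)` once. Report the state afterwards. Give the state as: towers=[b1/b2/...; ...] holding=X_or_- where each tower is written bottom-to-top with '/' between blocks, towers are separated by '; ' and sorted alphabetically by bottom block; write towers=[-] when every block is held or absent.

towers=[A/G/D; B/H; E/C; F] holding=-

before: towers=[A/G/D; B/H; E; F] holding=C
pre[stack(C, E)]: holding(C) yes, clear(E) yes, C≠E yes
all met → apply stack(C, E)
after:  towers=[A/G/D; B/H; E/C; F] holding=-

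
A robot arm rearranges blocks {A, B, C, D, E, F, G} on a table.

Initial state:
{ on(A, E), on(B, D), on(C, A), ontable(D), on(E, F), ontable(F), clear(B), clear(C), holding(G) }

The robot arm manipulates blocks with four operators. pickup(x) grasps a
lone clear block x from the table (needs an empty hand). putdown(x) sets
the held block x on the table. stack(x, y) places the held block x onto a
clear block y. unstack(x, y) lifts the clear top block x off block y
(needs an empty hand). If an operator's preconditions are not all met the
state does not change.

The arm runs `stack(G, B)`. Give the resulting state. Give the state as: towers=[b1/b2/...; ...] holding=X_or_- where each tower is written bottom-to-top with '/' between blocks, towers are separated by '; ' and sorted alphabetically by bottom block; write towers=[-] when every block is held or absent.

towers=[D/B/G; F/E/A/C] holding=-

before: towers=[D/B; F/E/A/C] holding=G
pre[stack(G, B)]: holding(G) ✓, clear(B) ✓, G≠B ✓
all met → apply stack(G, B)
after:  towers=[D/B/G; F/E/A/C] holding=-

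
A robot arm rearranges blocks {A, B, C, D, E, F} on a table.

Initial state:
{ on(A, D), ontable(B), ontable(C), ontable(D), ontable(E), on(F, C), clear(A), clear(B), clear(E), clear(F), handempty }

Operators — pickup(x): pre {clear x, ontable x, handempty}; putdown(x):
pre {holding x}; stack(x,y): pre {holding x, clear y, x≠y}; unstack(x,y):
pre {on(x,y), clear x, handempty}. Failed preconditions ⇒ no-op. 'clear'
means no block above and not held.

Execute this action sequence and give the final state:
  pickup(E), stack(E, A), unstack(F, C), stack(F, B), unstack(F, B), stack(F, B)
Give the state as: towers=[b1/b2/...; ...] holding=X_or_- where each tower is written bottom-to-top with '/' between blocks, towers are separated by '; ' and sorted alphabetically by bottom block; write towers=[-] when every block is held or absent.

towers=[B/F; C; D/A/E] holding=-

step 1 (pickup(E)): towers=[B; C/F; D/A] holding=E
step 2 (stack(E, A)): towers=[B; C/F; D/A/E] holding=-
step 3 (unstack(F, C)): towers=[B; C; D/A/E] holding=F
step 4 (stack(F, B)): towers=[B/F; C; D/A/E] holding=-
step 5 (unstack(F, B)): towers=[B; C; D/A/E] holding=F
step 6 (stack(F, B)): towers=[B/F; C; D/A/E] holding=-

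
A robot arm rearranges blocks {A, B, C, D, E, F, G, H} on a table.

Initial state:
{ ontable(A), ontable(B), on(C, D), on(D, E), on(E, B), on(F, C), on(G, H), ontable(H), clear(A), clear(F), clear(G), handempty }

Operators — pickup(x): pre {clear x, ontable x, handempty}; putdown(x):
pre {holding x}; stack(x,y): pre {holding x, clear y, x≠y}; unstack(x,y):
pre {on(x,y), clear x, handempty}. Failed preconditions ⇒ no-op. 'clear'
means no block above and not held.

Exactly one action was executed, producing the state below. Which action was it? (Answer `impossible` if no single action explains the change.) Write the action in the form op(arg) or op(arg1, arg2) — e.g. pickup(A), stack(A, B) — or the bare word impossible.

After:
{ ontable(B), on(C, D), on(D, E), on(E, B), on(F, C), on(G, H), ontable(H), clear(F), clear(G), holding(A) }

target: towers=[B/E/D/C/F; H/G] holding=A
     unstack(G, H) → towers=[A; B/E/D/C/F; H] holding=G
         pickup(A) → towers=[B/E/D/C/F; H/G] holding=A  ← match
     unstack(F, C) → towers=[A; B/E/D/C; H/G] holding=F

pickup(A)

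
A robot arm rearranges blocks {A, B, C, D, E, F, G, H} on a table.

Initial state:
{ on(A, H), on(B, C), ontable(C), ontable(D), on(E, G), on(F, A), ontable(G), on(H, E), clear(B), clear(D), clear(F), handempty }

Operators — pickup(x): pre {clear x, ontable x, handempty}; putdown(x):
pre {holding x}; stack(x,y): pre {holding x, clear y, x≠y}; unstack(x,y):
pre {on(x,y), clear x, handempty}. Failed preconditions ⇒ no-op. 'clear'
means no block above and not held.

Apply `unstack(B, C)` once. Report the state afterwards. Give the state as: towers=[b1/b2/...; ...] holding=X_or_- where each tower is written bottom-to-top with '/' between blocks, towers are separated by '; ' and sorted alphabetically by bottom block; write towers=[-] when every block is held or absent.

before: towers=[C/B; D; G/E/H/A/F] holding=-
pre[unstack(B, C)]: on(B,C) ok, clear(B) ok, handempty ok
all met → apply unstack(B, C)
after:  towers=[C; D; G/E/H/A/F] holding=B

towers=[C; D; G/E/H/A/F] holding=B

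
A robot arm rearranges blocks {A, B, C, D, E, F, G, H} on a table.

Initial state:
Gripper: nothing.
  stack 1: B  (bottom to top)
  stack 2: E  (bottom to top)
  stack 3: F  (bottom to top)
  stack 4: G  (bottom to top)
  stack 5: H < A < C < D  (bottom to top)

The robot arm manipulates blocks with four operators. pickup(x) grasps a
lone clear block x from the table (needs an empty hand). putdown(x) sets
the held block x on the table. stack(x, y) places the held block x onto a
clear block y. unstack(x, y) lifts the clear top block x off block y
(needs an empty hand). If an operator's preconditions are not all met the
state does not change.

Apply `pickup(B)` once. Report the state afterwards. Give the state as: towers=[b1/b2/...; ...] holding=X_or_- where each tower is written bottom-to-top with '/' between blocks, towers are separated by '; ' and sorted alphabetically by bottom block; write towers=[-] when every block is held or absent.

towers=[E; F; G; H/A/C/D] holding=B

before: towers=[B; E; F; G; H/A/C/D] holding=-
pre[pickup(B)]: clear(B) ✓, ontable(B) ✓, handempty ✓
all met → apply pickup(B)
after:  towers=[E; F; G; H/A/C/D] holding=B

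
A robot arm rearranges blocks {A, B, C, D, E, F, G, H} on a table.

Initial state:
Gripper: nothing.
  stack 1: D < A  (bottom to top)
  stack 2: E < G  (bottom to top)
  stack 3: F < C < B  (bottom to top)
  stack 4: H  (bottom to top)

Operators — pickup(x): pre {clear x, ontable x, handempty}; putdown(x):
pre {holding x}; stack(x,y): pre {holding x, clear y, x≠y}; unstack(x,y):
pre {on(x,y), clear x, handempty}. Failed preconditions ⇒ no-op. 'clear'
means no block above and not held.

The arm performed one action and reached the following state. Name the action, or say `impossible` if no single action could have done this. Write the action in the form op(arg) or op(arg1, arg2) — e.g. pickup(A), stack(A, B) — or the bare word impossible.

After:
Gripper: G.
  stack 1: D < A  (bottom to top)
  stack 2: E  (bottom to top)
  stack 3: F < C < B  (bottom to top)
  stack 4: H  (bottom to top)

target: towers=[D/A; E; F/C/B; H] holding=G
     unstack(G, E) → towers=[D/A; E; F/C/B; H] holding=G  ← match
     unstack(A, D) → towers=[D; E/G; F/C/B; H] holding=A
         pickup(H) → towers=[D/A; E/G; F/C/B] holding=H
     unstack(B, C) → towers=[D/A; E/G; F/C; H] holding=B

unstack(G, E)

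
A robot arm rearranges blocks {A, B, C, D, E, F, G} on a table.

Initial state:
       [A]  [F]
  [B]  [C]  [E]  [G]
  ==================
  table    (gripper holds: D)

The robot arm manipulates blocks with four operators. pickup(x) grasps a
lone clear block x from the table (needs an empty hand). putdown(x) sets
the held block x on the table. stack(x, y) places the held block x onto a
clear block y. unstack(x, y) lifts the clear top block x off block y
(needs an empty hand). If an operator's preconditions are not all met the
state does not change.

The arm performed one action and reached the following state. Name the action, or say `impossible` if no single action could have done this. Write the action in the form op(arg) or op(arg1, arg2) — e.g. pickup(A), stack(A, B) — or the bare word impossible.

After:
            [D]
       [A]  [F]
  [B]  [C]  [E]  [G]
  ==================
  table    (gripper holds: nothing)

stack(D, F)

target: towers=[B; C/A; E/F/D; G] holding=-
        putdown(D) → towers=[B; C/A; D; E/F; G] holding=-
       stack(D, B) → towers=[B/D; C/A; E/F; G] holding=-
       stack(D, F) → towers=[B; C/A; E/F/D; G] holding=-  ← match
       stack(D, G) → towers=[B; C/A; E/F; G/D] holding=-
       stack(D, A) → towers=[B; C/A/D; E/F; G] holding=-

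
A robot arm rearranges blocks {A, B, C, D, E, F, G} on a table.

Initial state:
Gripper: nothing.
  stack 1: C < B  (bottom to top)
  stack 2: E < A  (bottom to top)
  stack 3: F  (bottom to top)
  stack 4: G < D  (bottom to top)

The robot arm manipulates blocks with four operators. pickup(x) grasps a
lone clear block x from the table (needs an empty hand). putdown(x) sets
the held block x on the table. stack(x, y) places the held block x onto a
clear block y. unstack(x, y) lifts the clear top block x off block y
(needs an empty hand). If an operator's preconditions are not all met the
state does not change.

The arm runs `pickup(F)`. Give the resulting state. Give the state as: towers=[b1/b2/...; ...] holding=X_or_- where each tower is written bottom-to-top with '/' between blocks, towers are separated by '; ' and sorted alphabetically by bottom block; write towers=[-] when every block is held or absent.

before: towers=[C/B; E/A; F; G/D] holding=-
pre[pickup(F)]: clear(F) ok, ontable(F) ok, handempty ok
all met → apply pickup(F)
after:  towers=[C/B; E/A; G/D] holding=F

towers=[C/B; E/A; G/D] holding=F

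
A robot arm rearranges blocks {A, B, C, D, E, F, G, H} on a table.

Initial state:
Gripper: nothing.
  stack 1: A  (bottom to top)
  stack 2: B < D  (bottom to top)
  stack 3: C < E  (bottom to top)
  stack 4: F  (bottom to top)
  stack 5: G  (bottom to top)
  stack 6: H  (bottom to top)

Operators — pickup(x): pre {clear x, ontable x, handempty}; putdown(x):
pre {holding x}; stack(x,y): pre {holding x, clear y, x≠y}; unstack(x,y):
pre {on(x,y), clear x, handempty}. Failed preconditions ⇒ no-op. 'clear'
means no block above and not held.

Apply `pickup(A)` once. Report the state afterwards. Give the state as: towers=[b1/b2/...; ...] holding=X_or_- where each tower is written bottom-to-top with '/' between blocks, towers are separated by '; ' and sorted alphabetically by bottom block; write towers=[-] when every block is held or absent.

before: towers=[A; B/D; C/E; F; G; H] holding=-
pre[pickup(A)]: clear(A) ✓, ontable(A) ✓, handempty ✓
all met → apply pickup(A)
after:  towers=[B/D; C/E; F; G; H] holding=A

towers=[B/D; C/E; F; G; H] holding=A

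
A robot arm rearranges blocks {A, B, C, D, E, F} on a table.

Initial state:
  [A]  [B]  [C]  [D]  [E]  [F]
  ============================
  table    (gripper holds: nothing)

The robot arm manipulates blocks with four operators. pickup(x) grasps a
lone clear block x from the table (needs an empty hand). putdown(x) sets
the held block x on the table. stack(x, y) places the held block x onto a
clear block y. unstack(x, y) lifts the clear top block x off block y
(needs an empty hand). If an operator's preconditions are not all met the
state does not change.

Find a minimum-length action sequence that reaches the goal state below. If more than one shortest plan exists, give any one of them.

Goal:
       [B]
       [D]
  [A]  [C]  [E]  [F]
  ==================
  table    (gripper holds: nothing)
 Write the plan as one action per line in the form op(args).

pickup(D)
stack(D, C)
pickup(B)
stack(B, D)

step 1 (pickup(D)): towers=[A; B; C; E; F] holding=D
step 2 (stack(D, C)): towers=[A; B; C/D; E; F] holding=-
step 3 (pickup(B)): towers=[A; C/D; E; F] holding=B
step 4 (stack(B, D)): towers=[A; C/D/B; E; F] holding=-
goal check: towers=[A; C/D/B; E; F] holding=- — reached (length 4, optimal by BFS)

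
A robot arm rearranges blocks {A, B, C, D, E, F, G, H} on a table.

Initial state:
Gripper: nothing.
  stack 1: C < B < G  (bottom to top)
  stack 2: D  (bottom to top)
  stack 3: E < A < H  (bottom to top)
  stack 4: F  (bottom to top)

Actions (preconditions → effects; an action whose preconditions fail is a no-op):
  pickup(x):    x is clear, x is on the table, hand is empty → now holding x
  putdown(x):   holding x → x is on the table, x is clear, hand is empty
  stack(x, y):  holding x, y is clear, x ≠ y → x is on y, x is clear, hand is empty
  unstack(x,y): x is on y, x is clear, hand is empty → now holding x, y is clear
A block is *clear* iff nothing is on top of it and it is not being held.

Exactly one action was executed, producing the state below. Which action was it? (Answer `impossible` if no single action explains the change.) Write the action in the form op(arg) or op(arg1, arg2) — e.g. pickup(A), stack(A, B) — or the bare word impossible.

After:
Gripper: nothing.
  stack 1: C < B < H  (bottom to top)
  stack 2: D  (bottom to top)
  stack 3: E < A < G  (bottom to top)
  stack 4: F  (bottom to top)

impossible

target: towers=[C/B/H; D; E/A/G; F] holding=-
     unstack(G, B) → towers=[C/B; D; E/A/H; F] holding=G
     unstack(H, A) → towers=[C/B/G; D; E/A; F] holding=H
         pickup(F) → towers=[C/B/G; D; E/A/H] holding=F
         pickup(D) → towers=[C/B/G; E/A/H; F] holding=D
none of the 4 applicable actions match → impossible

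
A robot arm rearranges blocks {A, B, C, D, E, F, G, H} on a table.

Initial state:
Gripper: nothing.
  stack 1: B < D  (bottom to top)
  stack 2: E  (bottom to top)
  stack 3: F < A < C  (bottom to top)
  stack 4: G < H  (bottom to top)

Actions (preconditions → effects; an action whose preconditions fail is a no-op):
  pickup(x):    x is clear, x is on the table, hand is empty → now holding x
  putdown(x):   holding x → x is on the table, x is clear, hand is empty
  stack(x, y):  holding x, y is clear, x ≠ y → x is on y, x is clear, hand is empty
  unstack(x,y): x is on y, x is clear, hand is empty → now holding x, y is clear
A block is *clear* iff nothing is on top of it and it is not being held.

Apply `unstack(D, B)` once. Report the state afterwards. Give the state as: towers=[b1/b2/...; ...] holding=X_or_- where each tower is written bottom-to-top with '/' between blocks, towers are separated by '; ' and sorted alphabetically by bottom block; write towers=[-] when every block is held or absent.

towers=[B; E; F/A/C; G/H] holding=D

before: towers=[B/D; E; F/A/C; G/H] holding=-
pre[unstack(D, B)]: on(D,B) ok, clear(D) ok, handempty ok
all met → apply unstack(D, B)
after:  towers=[B; E; F/A/C; G/H] holding=D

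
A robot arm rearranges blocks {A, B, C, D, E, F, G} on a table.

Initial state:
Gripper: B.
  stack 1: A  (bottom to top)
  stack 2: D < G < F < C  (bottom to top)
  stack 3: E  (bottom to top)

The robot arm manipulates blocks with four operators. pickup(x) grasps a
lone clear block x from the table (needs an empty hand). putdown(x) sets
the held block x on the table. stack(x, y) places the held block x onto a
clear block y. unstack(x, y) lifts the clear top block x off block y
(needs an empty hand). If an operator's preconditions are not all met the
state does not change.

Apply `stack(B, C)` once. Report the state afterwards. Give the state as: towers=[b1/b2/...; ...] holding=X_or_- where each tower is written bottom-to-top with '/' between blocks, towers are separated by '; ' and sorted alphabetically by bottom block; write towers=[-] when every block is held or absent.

before: towers=[A; D/G/F/C; E] holding=B
pre[stack(B, C)]: holding(B) ✓, clear(C) ✓, B≠C ✓
all met → apply stack(B, C)
after:  towers=[A; D/G/F/C/B; E] holding=-

towers=[A; D/G/F/C/B; E] holding=-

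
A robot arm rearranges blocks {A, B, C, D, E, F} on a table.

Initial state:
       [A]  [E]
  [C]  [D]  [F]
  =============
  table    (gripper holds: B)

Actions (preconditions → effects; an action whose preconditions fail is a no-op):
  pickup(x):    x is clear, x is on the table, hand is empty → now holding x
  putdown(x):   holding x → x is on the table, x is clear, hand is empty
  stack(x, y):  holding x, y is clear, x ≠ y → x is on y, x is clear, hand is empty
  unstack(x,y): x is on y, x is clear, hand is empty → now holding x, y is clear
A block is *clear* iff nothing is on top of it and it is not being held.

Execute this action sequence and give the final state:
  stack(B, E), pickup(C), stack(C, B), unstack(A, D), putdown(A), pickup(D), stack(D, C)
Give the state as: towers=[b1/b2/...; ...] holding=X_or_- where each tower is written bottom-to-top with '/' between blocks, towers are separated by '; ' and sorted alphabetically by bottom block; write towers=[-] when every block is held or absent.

step 1 (stack(B, E)): towers=[C; D/A; F/E/B] holding=-
step 2 (pickup(C)): towers=[D/A; F/E/B] holding=C
step 3 (stack(C, B)): towers=[D/A; F/E/B/C] holding=-
step 4 (unstack(A, D)): towers=[D; F/E/B/C] holding=A
step 5 (putdown(A)): towers=[A; D; F/E/B/C] holding=-
step 6 (pickup(D)): towers=[A; F/E/B/C] holding=D
step 7 (stack(D, C)): towers=[A; F/E/B/C/D] holding=-

towers=[A; F/E/B/C/D] holding=-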